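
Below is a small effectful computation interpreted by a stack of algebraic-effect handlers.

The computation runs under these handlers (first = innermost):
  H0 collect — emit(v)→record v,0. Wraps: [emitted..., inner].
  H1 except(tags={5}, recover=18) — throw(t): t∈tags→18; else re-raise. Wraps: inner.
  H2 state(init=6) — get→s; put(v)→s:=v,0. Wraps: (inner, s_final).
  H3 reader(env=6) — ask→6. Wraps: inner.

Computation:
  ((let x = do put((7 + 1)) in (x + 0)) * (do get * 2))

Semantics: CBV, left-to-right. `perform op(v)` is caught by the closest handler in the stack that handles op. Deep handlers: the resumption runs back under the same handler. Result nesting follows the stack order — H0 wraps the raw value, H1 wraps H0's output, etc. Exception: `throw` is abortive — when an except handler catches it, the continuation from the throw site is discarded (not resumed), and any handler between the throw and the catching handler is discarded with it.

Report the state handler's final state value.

Answer: 8

Step-by-step:
put(8) @ H2 ⇒ s:=8
get @ H2 ⇒ 8
H0 returns [0]
H1 returns [0]
H2 returns ([0], 8)
H3 returns ([0], 8)
= ([0], 8)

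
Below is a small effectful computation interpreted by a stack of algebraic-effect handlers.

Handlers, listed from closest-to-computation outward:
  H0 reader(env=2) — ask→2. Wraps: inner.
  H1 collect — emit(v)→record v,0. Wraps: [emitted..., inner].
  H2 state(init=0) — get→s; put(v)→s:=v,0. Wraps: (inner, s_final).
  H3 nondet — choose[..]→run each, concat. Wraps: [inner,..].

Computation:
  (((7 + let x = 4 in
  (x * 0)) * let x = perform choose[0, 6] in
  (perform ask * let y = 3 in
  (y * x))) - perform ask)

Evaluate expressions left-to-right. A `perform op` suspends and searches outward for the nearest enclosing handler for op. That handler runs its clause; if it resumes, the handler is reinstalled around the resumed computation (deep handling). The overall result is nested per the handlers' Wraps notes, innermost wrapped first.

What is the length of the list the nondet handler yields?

Answer: 2

Working:
choose[0, 6] @ H3
  branch[0] choose=0:
    ask @ H0 ⇒ 2
    ask @ H0 ⇒ 2
    H0 returns -2
    H1 returns [-2]
    H2 returns ([-2], 0)
    H3 returns [([-2], 0)]
  branch[1] choose=6:
    ask @ H0 ⇒ 2
    ask @ H0 ⇒ 2
    H0 returns 250
    H1 returns [250]
    H2 returns ([250], 0)
    H3 returns [([250], 0)]
= [([-2], 0), ([250], 0)]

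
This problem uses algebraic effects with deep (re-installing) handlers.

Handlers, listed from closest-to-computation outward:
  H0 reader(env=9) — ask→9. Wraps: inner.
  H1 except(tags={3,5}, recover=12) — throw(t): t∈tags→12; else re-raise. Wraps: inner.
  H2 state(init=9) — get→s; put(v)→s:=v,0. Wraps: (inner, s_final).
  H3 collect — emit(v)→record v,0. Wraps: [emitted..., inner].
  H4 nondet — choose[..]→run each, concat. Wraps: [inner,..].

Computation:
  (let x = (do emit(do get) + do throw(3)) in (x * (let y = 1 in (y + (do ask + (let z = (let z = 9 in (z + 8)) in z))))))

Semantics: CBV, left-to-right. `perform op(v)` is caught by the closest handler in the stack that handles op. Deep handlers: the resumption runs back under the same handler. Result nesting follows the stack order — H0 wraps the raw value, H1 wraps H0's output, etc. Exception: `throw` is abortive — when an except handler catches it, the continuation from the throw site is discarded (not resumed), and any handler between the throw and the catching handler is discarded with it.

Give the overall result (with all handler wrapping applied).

Evaluation trace:
get @ H2 ⇒ 9
emit(9) @ H3 ⇒ out+=9
throw(3) @ H1 caught ⇒ 12
H2 returns (12, 9)
H3 returns [9, (12, 9)]
H4 returns [[9, (12, 9)]]
= [[9, (12, 9)]]

Answer: [[9, (12, 9)]]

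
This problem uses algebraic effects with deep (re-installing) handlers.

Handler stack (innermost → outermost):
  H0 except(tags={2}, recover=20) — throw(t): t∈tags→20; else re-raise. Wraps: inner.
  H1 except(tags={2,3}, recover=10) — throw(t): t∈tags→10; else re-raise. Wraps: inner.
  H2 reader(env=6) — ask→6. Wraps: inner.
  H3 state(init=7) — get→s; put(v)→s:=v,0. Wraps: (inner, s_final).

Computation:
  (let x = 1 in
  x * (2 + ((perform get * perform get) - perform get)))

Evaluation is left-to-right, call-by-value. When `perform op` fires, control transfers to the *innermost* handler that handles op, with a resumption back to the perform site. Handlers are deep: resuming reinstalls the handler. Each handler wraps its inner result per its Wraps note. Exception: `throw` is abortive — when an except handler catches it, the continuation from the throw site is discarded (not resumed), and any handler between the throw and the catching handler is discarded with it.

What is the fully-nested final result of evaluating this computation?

Answer: (44, 7)

Working:
get @ H3 ⇒ 7
get @ H3 ⇒ 7
get @ H3 ⇒ 7
H0 returns 44
H1 returns 44
H2 returns 44
H3 returns (44, 7)
= (44, 7)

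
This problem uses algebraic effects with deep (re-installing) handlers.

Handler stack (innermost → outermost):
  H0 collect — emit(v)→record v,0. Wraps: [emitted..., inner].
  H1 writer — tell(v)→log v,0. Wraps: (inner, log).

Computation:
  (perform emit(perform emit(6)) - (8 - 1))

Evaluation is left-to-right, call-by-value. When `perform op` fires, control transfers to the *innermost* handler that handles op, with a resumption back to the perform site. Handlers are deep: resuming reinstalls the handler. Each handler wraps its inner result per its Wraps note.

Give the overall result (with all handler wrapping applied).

Answer: ([6, 0, -7], ())

Working:
emit(6) @ H0 ⇒ out+=6
emit(0) @ H0 ⇒ out+=0
H0 returns [6, 0, -7]
H1 returns ([6, 0, -7], ())
= ([6, 0, -7], ())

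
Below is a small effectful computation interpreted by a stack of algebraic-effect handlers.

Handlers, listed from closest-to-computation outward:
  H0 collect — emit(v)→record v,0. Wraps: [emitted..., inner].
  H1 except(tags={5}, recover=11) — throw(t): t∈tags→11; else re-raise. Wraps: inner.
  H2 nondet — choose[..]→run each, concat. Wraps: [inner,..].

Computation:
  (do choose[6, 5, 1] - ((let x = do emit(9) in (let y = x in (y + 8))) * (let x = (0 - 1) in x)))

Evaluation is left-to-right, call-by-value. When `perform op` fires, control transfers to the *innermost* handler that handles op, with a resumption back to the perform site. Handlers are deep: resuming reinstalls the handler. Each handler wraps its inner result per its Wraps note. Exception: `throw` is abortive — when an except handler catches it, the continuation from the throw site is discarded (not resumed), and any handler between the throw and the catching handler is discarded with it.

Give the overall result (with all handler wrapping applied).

Evaluation trace:
choose[6, 5, 1] @ H2
  branch[0] choose=6:
    emit(9) @ H0 ⇒ out+=9
    H0 returns [9, 14]
    H1 returns [9, 14]
    H2 returns [[9, 14]]
  branch[1] choose=5:
    emit(9) @ H0 ⇒ out+=9
    H0 returns [9, 13]
    H1 returns [9, 13]
    H2 returns [[9, 13]]
  branch[2] choose=1:
    emit(9) @ H0 ⇒ out+=9
    H0 returns [9, 9]
    H1 returns [9, 9]
    H2 returns [[9, 9]]
= [[9, 14], [9, 13], [9, 9]]

Answer: [[9, 14], [9, 13], [9, 9]]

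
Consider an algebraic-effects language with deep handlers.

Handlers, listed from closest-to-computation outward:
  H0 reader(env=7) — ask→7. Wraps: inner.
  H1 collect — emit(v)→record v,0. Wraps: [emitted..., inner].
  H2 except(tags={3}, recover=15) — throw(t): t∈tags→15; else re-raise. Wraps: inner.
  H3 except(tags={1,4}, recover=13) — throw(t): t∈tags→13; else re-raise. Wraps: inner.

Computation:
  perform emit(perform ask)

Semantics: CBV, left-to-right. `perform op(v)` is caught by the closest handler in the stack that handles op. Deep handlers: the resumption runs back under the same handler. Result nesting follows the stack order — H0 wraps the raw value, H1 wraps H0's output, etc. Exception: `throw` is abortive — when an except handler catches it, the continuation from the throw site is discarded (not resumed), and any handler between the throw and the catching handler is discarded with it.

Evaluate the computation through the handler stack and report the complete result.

Evaluation trace:
ask @ H0 ⇒ 7
emit(7) @ H1 ⇒ out+=7
H0 returns 0
H1 returns [7, 0]
H2 returns [7, 0]
H3 returns [7, 0]
= [7, 0]

Answer: [7, 0]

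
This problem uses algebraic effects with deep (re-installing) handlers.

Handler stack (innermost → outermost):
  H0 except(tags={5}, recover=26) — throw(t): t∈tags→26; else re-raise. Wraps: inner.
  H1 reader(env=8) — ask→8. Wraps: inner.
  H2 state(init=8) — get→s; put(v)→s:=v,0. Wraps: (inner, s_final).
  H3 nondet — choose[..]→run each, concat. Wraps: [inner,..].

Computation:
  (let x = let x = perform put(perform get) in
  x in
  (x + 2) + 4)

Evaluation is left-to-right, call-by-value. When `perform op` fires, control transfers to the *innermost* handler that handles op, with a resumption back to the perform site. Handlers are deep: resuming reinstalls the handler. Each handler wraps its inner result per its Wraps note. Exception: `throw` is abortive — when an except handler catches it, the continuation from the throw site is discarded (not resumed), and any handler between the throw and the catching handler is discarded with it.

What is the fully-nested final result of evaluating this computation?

Answer: [(6, 8)]

Working:
get @ H2 ⇒ 8
put(8) @ H2 ⇒ s:=8
H0 returns 6
H1 returns 6
H2 returns (6, 8)
H3 returns [(6, 8)]
= [(6, 8)]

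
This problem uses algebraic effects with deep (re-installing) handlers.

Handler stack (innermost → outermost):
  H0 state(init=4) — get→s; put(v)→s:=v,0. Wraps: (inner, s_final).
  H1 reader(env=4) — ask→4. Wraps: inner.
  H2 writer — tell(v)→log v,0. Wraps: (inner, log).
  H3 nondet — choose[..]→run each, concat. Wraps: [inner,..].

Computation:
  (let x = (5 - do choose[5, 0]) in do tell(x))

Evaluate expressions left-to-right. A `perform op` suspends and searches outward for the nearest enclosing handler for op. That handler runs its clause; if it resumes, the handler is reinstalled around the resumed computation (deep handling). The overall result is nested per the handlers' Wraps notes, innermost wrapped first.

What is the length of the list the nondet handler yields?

Working:
choose[5, 0] @ H3
  branch[0] choose=5:
    tell(0) @ H2 ⇒ log+=0
    H0 returns (0, 4)
    H1 returns (0, 4)
    H2 returns ((0, 4), (0))
    H3 returns [((0, 4), (0))]
  branch[1] choose=0:
    tell(5) @ H2 ⇒ log+=5
    H0 returns (0, 4)
    H1 returns (0, 4)
    H2 returns ((0, 4), (5))
    H3 returns [((0, 4), (5))]
= [((0, 4), (0)), ((0, 4), (5))]

Answer: 2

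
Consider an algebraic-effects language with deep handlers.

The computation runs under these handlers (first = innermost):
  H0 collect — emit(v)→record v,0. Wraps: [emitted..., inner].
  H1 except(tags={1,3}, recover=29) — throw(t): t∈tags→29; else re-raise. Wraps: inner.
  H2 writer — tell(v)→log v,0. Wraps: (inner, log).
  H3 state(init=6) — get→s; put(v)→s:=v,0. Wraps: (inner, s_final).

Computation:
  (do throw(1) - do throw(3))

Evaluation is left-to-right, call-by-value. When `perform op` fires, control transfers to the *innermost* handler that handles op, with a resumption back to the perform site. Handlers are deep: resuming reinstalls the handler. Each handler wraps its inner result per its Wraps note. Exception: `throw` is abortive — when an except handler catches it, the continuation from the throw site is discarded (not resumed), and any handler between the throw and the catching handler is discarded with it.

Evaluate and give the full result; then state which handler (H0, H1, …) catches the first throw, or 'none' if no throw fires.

Answer: ((29, ()), 6) ; first throw caught by: H1

Working:
throw(1) @ H1 caught ⇒ 29
H2 returns (29, ())
H3 returns ((29, ()), 6)
= ((29, ()), 6)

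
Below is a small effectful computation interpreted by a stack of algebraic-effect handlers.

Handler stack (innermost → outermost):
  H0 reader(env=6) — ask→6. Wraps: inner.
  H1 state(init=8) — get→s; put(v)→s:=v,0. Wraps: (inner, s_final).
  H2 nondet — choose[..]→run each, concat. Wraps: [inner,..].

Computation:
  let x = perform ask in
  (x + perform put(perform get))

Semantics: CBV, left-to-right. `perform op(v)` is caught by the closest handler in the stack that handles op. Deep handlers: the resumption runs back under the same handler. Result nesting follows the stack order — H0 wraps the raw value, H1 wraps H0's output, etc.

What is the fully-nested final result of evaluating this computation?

Evaluation trace:
ask @ H0 ⇒ 6
get @ H1 ⇒ 8
put(8) @ H1 ⇒ s:=8
H0 returns 6
H1 returns (6, 8)
H2 returns [(6, 8)]
= [(6, 8)]

Answer: [(6, 8)]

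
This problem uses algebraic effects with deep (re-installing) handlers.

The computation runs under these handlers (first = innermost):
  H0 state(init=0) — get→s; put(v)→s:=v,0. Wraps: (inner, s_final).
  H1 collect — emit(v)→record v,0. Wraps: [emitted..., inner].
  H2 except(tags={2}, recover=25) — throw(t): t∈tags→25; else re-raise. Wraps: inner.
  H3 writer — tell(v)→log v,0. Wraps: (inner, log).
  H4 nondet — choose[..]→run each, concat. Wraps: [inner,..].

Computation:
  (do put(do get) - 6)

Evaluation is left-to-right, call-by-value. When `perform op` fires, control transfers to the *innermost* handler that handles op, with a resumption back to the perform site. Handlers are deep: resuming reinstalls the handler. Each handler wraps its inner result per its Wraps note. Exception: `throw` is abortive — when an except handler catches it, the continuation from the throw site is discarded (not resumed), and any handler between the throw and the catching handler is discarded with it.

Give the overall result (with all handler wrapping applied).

Answer: [([(-6, 0)], ())]

Evaluation trace:
get @ H0 ⇒ 0
put(0) @ H0 ⇒ s:=0
H0 returns (-6, 0)
H1 returns [(-6, 0)]
H2 returns [(-6, 0)]
H3 returns ([(-6, 0)], ())
H4 returns [([(-6, 0)], ())]
= [([(-6, 0)], ())]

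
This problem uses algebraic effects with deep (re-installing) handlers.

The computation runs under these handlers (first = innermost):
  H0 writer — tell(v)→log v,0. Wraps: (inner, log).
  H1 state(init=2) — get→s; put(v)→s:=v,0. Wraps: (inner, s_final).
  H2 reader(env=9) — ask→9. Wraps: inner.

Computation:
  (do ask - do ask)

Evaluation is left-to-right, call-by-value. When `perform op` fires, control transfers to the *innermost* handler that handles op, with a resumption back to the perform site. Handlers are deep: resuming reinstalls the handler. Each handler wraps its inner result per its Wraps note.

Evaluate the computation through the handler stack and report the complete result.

Working:
ask @ H2 ⇒ 9
ask @ H2 ⇒ 9
H0 returns (0, ())
H1 returns ((0, ()), 2)
H2 returns ((0, ()), 2)
= ((0, ()), 2)

Answer: ((0, ()), 2)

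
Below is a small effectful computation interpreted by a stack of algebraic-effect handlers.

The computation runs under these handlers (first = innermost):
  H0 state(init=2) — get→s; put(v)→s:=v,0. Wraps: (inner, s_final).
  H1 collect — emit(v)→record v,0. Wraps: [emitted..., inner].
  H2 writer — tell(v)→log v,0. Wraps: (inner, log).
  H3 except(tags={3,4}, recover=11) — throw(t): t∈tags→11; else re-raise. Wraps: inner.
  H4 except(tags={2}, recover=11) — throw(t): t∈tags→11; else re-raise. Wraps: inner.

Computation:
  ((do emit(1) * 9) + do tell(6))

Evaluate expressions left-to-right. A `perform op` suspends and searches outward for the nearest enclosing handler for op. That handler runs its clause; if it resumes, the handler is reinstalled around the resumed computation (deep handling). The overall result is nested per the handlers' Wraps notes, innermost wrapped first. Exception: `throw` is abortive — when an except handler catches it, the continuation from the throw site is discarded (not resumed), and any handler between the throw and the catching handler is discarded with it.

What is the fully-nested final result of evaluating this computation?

Answer: ([1, (0, 2)], (6))

Evaluation trace:
emit(1) @ H1 ⇒ out+=1
tell(6) @ H2 ⇒ log+=6
H0 returns (0, 2)
H1 returns [1, (0, 2)]
H2 returns ([1, (0, 2)], (6))
H3 returns ([1, (0, 2)], (6))
H4 returns ([1, (0, 2)], (6))
= ([1, (0, 2)], (6))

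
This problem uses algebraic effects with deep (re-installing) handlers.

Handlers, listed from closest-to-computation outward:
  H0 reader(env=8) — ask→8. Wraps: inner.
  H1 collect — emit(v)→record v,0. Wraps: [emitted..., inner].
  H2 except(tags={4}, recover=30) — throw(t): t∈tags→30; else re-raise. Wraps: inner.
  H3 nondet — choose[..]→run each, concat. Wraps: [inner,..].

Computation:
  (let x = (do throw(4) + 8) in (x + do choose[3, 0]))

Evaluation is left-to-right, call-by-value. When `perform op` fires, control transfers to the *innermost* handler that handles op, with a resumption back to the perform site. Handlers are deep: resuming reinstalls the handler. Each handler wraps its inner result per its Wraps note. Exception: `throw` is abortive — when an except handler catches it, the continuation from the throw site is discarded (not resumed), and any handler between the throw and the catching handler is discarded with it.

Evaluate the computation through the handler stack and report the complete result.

Evaluation trace:
throw(4) @ H2 caught ⇒ 30
H3 returns [30]
= [30]

Answer: [30]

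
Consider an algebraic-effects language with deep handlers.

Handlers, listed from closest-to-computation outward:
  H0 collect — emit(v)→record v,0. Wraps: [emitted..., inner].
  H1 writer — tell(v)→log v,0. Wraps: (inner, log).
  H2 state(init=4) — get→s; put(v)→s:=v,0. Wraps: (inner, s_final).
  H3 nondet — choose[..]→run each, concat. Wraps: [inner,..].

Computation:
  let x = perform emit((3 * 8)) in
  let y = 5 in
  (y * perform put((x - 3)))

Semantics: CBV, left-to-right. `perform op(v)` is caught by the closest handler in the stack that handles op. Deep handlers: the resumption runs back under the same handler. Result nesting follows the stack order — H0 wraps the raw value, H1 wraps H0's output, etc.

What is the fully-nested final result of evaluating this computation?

Working:
emit(24) @ H0 ⇒ out+=24
put(-3) @ H2 ⇒ s:=-3
H0 returns [24, 0]
H1 returns ([24, 0], ())
H2 returns (([24, 0], ()), -3)
H3 returns [(([24, 0], ()), -3)]
= [(([24, 0], ()), -3)]

Answer: [(([24, 0], ()), -3)]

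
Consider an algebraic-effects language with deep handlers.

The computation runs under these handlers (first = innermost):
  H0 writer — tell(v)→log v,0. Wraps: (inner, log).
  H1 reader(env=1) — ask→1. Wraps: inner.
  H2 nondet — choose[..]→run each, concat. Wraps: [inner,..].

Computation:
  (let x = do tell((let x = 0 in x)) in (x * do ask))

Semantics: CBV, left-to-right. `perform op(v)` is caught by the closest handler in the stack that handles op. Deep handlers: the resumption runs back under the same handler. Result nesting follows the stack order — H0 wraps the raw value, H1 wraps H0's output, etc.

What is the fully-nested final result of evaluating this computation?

Answer: [(0, (0))]

Working:
tell(0) @ H0 ⇒ log+=0
ask @ H1 ⇒ 1
H0 returns (0, (0))
H1 returns (0, (0))
H2 returns [(0, (0))]
= [(0, (0))]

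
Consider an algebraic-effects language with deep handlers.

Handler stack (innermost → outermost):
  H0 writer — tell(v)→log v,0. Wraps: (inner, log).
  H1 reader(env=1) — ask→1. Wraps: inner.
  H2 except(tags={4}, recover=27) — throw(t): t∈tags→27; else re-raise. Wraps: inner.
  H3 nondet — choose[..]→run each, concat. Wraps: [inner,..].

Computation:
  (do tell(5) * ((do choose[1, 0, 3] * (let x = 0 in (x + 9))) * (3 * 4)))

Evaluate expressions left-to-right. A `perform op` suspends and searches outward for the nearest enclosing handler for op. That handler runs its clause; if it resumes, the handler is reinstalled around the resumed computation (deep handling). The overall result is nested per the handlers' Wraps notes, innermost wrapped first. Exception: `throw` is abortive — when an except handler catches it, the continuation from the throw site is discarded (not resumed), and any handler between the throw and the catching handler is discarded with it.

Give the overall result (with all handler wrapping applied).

Working:
tell(5) @ H0 ⇒ log+=5
choose[1, 0, 3] @ H3
  branch[0] choose=1:
    H0 returns (0, (5))
    H1 returns (0, (5))
    H2 returns (0, (5))
    H3 returns [(0, (5))]
  branch[1] choose=0:
    H0 returns (0, (5))
    H1 returns (0, (5))
    H2 returns (0, (5))
    H3 returns [(0, (5))]
  branch[2] choose=3:
    H0 returns (0, (5))
    H1 returns (0, (5))
    H2 returns (0, (5))
    H3 returns [(0, (5))]
= [(0, (5)), (0, (5)), (0, (5))]

Answer: [(0, (5)), (0, (5)), (0, (5))]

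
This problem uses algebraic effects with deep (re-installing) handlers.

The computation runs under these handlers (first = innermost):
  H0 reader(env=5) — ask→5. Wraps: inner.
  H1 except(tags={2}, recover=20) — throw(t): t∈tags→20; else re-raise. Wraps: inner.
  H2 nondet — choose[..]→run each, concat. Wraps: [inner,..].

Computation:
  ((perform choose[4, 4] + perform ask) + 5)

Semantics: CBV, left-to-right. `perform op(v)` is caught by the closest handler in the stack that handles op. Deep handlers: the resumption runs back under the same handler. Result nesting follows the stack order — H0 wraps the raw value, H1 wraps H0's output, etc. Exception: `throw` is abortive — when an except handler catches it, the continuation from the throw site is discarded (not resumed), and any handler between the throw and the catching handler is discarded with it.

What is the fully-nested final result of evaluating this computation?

Answer: [14, 14]

Step-by-step:
choose[4, 4] @ H2
  branch[0] choose=4:
    ask @ H0 ⇒ 5
    H0 returns 14
    H1 returns 14
    H2 returns [14]
  branch[1] choose=4:
    ask @ H0 ⇒ 5
    H0 returns 14
    H1 returns 14
    H2 returns [14]
= [14, 14]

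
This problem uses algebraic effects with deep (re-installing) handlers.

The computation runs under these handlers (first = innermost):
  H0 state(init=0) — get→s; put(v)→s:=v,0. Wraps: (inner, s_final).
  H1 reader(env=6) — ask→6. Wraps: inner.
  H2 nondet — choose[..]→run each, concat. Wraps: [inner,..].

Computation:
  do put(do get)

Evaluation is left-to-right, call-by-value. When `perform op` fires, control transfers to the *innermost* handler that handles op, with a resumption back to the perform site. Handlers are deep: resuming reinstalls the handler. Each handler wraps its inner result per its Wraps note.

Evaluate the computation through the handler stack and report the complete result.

Answer: [(0, 0)]

Evaluation trace:
get @ H0 ⇒ 0
put(0) @ H0 ⇒ s:=0
H0 returns (0, 0)
H1 returns (0, 0)
H2 returns [(0, 0)]
= [(0, 0)]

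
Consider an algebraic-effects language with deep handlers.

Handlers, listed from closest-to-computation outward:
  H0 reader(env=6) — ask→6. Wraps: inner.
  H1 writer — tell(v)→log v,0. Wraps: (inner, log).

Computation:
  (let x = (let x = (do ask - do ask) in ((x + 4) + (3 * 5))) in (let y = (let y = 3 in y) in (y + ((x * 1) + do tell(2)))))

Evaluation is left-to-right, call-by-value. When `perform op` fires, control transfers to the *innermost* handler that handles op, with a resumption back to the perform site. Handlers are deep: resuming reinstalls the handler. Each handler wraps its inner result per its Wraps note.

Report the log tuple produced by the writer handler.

Answer: (2)

Step-by-step:
ask @ H0 ⇒ 6
ask @ H0 ⇒ 6
tell(2) @ H1 ⇒ log+=2
H0 returns 22
H1 returns (22, (2))
= (22, (2))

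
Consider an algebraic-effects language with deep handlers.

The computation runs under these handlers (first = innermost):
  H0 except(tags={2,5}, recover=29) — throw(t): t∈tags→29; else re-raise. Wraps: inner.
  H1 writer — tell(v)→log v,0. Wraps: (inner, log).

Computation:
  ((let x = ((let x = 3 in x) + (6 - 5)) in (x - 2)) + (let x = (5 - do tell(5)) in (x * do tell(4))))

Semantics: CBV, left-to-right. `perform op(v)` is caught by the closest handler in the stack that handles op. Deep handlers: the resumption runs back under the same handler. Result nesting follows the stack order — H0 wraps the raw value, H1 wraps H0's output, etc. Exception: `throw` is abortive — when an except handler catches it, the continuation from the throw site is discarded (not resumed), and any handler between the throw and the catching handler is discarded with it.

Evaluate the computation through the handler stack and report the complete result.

Evaluation trace:
tell(5) @ H1 ⇒ log+=5
tell(4) @ H1 ⇒ log+=4
H0 returns 2
H1 returns (2, (5, 4))
= (2, (5, 4))

Answer: (2, (5, 4))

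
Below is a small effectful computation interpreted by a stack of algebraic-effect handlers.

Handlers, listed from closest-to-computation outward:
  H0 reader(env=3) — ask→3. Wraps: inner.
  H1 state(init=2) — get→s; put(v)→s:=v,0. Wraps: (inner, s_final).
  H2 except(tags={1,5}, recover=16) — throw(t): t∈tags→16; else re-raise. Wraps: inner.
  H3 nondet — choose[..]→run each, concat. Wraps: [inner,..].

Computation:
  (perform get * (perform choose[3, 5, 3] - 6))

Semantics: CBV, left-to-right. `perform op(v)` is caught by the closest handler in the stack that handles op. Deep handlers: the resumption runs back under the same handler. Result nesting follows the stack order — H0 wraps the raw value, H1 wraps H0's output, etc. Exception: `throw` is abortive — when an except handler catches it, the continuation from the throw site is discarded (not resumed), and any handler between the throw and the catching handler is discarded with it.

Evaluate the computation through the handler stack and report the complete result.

Step-by-step:
get @ H1 ⇒ 2
choose[3, 5, 3] @ H3
  branch[0] choose=3:
    H0 returns -6
    H1 returns (-6, 2)
    H2 returns (-6, 2)
    H3 returns [(-6, 2)]
  branch[1] choose=5:
    H0 returns -2
    H1 returns (-2, 2)
    H2 returns (-2, 2)
    H3 returns [(-2, 2)]
  branch[2] choose=3:
    H0 returns -6
    H1 returns (-6, 2)
    H2 returns (-6, 2)
    H3 returns [(-6, 2)]
= [(-6, 2), (-2, 2), (-6, 2)]

Answer: [(-6, 2), (-2, 2), (-6, 2)]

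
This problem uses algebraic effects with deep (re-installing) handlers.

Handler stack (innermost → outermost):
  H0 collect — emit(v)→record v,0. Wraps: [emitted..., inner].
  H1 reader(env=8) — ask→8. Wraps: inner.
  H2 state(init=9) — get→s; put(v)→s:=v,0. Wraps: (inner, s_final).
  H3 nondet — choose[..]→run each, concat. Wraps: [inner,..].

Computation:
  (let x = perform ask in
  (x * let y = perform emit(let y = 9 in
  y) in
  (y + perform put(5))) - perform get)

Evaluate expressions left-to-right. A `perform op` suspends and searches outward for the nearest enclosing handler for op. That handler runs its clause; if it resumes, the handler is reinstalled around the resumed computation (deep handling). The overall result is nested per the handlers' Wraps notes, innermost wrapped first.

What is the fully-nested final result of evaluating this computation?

Working:
ask @ H1 ⇒ 8
emit(9) @ H0 ⇒ out+=9
put(5) @ H2 ⇒ s:=5
get @ H2 ⇒ 5
H0 returns [9, -5]
H1 returns [9, -5]
H2 returns ([9, -5], 5)
H3 returns [([9, -5], 5)]
= [([9, -5], 5)]

Answer: [([9, -5], 5)]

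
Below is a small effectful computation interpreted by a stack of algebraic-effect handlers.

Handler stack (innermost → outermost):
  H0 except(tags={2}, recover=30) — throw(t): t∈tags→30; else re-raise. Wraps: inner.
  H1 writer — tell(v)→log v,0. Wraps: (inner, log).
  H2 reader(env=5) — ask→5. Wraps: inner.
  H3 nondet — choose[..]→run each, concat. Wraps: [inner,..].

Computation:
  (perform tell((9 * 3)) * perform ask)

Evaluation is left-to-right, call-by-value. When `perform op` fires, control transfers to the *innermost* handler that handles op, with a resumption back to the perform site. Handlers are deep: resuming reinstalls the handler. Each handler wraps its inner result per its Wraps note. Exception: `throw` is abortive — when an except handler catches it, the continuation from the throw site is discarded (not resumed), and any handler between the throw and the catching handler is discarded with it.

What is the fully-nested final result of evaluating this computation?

Evaluation trace:
tell(27) @ H1 ⇒ log+=27
ask @ H2 ⇒ 5
H0 returns 0
H1 returns (0, (27))
H2 returns (0, (27))
H3 returns [(0, (27))]
= [(0, (27))]

Answer: [(0, (27))]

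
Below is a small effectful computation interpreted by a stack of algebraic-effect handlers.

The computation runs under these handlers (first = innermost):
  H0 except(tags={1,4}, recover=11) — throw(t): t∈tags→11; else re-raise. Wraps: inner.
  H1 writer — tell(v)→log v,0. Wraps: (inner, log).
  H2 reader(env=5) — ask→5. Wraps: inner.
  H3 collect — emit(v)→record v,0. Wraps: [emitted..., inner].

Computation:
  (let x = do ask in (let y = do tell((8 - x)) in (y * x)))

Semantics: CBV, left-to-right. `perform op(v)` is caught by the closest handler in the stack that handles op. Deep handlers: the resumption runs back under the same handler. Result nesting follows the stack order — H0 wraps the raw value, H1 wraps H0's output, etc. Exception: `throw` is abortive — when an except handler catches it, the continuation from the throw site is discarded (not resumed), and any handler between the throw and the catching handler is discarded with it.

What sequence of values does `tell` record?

Answer: (3)

Evaluation trace:
ask @ H2 ⇒ 5
tell(3) @ H1 ⇒ log+=3
H0 returns 0
H1 returns (0, (3))
H2 returns (0, (3))
H3 returns [(0, (3))]
= [(0, (3))]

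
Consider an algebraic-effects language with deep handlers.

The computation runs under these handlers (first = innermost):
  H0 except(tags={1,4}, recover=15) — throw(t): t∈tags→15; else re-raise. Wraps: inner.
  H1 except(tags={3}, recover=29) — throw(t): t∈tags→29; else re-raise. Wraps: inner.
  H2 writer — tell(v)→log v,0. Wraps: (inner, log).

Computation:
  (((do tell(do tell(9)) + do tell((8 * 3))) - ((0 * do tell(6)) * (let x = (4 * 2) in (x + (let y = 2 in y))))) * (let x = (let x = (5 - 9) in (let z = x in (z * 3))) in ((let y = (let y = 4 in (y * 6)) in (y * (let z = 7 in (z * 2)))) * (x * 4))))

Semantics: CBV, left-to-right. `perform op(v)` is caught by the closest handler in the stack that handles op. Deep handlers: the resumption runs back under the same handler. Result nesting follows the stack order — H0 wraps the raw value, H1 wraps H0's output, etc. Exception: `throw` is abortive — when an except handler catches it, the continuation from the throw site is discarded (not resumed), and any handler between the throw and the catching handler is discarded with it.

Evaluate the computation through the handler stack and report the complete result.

Evaluation trace:
tell(9) @ H2 ⇒ log+=9
tell(0) @ H2 ⇒ log+=0
tell(24) @ H2 ⇒ log+=24
tell(6) @ H2 ⇒ log+=6
H0 returns 0
H1 returns 0
H2 returns (0, (9, 0, 24, 6))
= (0, (9, 0, 24, 6))

Answer: (0, (9, 0, 24, 6))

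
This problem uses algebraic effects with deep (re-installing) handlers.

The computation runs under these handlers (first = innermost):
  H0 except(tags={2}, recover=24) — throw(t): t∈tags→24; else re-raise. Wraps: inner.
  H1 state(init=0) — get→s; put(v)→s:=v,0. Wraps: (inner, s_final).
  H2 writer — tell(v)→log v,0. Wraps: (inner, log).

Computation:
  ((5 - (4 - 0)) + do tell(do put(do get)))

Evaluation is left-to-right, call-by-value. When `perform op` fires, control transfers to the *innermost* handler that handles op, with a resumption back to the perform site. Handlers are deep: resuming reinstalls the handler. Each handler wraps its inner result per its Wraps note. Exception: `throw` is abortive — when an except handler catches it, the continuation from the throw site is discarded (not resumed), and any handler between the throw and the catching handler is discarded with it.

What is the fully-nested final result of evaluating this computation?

Answer: ((1, 0), (0))

Evaluation trace:
get @ H1 ⇒ 0
put(0) @ H1 ⇒ s:=0
tell(0) @ H2 ⇒ log+=0
H0 returns 1
H1 returns (1, 0)
H2 returns ((1, 0), (0))
= ((1, 0), (0))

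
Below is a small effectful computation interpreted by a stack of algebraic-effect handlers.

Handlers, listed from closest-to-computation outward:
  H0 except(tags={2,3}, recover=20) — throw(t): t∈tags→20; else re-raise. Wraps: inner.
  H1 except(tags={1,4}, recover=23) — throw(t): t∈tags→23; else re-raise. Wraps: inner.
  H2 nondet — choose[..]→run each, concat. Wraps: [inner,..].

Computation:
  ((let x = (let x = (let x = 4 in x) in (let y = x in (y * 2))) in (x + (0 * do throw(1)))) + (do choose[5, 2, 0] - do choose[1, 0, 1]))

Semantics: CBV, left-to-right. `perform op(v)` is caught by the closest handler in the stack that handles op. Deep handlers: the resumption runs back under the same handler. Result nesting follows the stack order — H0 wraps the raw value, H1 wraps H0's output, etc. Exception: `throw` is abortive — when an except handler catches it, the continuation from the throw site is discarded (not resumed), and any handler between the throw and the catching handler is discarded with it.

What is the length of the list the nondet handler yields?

Step-by-step:
throw(1) @ H0 re-raised
throw(1) @ H1 caught ⇒ 23
H2 returns [23]
= [23]

Answer: 1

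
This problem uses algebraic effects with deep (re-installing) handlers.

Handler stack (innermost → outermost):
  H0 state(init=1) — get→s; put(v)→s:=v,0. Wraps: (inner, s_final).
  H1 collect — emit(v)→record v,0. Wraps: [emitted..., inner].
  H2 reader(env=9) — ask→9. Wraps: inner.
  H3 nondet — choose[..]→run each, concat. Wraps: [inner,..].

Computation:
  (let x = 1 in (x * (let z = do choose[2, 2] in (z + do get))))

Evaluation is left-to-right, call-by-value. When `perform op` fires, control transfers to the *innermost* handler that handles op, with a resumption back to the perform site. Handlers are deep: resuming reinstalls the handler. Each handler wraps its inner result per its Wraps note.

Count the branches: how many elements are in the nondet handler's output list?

Step-by-step:
choose[2, 2] @ H3
  branch[0] choose=2:
    get @ H0 ⇒ 1
    H0 returns (3, 1)
    H1 returns [(3, 1)]
    H2 returns [(3, 1)]
    H3 returns [[(3, 1)]]
  branch[1] choose=2:
    get @ H0 ⇒ 1
    H0 returns (3, 1)
    H1 returns [(3, 1)]
    H2 returns [(3, 1)]
    H3 returns [[(3, 1)]]
= [[(3, 1)], [(3, 1)]]

Answer: 2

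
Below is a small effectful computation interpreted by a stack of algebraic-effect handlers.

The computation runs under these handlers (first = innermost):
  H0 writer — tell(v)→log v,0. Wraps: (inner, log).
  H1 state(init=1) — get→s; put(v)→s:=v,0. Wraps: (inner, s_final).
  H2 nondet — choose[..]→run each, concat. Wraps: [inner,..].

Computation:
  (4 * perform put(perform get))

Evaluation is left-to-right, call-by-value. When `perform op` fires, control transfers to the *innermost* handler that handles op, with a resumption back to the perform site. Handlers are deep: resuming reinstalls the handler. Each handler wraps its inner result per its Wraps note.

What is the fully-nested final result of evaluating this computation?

Working:
get @ H1 ⇒ 1
put(1) @ H1 ⇒ s:=1
H0 returns (0, ())
H1 returns ((0, ()), 1)
H2 returns [((0, ()), 1)]
= [((0, ()), 1)]

Answer: [((0, ()), 1)]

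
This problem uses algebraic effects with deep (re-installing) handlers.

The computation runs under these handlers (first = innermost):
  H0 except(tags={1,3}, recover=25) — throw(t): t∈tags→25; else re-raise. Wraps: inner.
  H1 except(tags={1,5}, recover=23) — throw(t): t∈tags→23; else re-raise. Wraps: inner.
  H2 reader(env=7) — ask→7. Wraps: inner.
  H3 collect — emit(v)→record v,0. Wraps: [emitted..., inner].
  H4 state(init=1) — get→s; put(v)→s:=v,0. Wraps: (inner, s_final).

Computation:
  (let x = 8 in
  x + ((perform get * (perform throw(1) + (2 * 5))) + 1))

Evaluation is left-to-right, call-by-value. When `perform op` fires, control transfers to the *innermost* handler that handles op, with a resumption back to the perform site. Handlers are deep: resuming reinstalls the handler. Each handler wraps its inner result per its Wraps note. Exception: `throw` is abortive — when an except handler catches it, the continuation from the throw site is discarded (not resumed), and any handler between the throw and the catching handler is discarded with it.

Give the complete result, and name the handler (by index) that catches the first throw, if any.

Answer: ([25], 1) ; first throw caught by: H0

Step-by-step:
get @ H4 ⇒ 1
throw(1) @ H0 caught ⇒ 25
H1 returns 25
H2 returns 25
H3 returns [25]
H4 returns ([25], 1)
= ([25], 1)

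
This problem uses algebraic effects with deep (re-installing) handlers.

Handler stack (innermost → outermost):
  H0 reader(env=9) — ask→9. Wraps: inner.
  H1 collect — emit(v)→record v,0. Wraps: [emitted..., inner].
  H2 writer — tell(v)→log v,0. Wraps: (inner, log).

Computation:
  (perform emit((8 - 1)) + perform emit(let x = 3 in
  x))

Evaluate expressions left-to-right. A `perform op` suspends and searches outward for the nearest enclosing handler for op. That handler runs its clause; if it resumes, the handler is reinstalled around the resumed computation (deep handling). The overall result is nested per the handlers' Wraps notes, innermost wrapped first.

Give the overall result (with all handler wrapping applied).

Answer: ([7, 3, 0], ())

Working:
emit(7) @ H1 ⇒ out+=7
emit(3) @ H1 ⇒ out+=3
H0 returns 0
H1 returns [7, 3, 0]
H2 returns ([7, 3, 0], ())
= ([7, 3, 0], ())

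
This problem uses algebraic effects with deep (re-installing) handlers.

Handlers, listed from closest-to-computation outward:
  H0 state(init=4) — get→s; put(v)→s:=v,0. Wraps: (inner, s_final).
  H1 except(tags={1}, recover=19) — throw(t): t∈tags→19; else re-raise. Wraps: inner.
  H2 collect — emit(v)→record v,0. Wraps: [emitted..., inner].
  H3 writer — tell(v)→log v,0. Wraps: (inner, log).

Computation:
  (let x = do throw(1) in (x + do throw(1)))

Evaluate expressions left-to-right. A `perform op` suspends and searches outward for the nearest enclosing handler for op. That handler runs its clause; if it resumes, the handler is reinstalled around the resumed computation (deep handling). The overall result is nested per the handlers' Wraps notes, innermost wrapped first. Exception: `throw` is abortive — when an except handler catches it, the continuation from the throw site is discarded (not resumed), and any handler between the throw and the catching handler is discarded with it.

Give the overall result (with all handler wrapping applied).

Answer: ([19], ())

Step-by-step:
throw(1) @ H1 caught ⇒ 19
H2 returns [19]
H3 returns ([19], ())
= ([19], ())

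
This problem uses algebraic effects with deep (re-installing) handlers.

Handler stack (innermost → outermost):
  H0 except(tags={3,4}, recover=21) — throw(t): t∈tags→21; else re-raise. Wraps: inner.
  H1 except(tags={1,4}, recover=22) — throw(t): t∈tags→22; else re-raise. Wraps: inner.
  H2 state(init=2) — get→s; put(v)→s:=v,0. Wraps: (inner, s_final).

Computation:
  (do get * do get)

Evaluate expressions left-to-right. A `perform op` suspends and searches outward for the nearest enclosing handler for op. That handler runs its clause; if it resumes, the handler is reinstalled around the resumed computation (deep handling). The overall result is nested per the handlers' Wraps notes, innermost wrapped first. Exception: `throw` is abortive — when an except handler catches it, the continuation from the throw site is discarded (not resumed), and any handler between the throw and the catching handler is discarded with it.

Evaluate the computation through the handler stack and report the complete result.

Answer: (4, 2)

Evaluation trace:
get @ H2 ⇒ 2
get @ H2 ⇒ 2
H0 returns 4
H1 returns 4
H2 returns (4, 2)
= (4, 2)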